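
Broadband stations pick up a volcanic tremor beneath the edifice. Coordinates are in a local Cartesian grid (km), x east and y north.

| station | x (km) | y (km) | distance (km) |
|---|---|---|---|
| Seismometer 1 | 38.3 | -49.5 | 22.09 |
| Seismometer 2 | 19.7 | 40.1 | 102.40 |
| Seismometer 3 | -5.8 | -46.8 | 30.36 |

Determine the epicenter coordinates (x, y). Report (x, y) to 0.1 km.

x ≈ 20.3 km, y ≈ -62.3 km

Circle about each station: (x − 38.3)² + (y + 49.5)² = 22.09²; (x − 19.7)² + (y − 40.1)² = 102.40²; (x + 5.8)² + (y + 46.8)² = 30.36².
Subtracting pairs of circle equations eliminates x²+y² and gives linear equations (the radical axes):
-37.2 x + 179.2 y = -11918.83
-88.2 x + 5.4 y = -2127.02
Solving the 2×2 system: x ≈ 20.3, y ≈ -62.3 km.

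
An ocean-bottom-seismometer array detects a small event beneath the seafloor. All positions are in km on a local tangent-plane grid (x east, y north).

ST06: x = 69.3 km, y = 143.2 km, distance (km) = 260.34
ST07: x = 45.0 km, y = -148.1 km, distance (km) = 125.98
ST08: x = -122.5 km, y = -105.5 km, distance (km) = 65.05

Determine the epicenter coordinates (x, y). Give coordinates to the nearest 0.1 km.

Circle about each station: (x − 69.3)² + (y − 143.2)² = 260.34²; (x − 45.0)² + (y + 148.1)² = 125.98²; (x + 122.5)² + (y + 105.5)² = 65.05².
Subtracting pairs of circle equations eliminates x²+y² and gives linear equations (the radical axes):
-48.6 x − 582.6 y = 50555.84
-383.6 x − 497.4 y = 64373.18
Solving the 2×2 system: x ≈ -62.0, y ≈ -81.6 km.
Check against ST06 (with the unrounded x, y): √((x − 69.3)²+(y − 143.2)²) = 260.34 ≈ 260.34 km. ✓

x ≈ -62.0 km, y ≈ -81.6 km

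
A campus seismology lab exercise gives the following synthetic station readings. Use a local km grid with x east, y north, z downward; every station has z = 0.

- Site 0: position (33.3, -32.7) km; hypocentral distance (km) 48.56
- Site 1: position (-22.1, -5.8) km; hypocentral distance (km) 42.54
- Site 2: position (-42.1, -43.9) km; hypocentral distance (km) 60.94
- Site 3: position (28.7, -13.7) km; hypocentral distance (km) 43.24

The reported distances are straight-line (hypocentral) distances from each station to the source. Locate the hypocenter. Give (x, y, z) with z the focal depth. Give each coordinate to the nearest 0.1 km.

Each station gives a sphere (x−x_i)² + (y−y_i)² + z² = d_i² (stations at z=0).
Subtracting the Site 0 sphere from Site 1 and Site 2: z² cancels, leaving linear equations in x and y:
-110.8 x + 53.8 y = -1107.71
-150.8 x − 22.4 y = 165.83
Solving: x ≈ 1.500, y ≈ -17.500 km (keep extra digits for the depth step; rounded: 1.5, -17.5).
Then from the Site 0 sphere: z² = 48.56² − (x − 33.3)² − (y + 32.7)² with x = 1.500, y = -17.500, so z ≈ 33.403 ≈ 33.4 km.

(1.5, -17.5, 33.4)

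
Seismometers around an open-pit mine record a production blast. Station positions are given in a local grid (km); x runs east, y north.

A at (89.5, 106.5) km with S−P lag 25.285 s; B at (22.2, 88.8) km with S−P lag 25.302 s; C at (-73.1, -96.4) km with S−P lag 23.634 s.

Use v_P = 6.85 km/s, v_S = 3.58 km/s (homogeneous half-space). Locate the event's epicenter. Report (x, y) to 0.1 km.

103.6 km east, -82.6 km north

Distance from S−P lag: d = Δt · v_P v_S / (v_P − v_S) = Δt · (6.85·3.58)/(6.85−3.58) ≈ 7.4994·Δt.
So d_A = 189.62, d_B = 189.75, d_C = 177.24 km.
Circle about each station: (x − 89.5)² + (y − 106.5)² = 189.62²; (x − 22.2)² + (y − 88.8)² = 189.75²; (x + 73.1)² + (y + 96.4)² = 177.24².
Subtracting the A equation from the B and C equations removes the quadratic terms:
-134.6 x − 35.4 y = -11023.54
-325.2 x − 405.8 y = -174.20
Solving the 2×2 system: x ≈ 103.6, y ≈ -82.6 km.
Check against A (with the unrounded x, y): √((x − 89.5)²+(y − 106.5)²) = 189.64 ≈ 189.62 km. ✓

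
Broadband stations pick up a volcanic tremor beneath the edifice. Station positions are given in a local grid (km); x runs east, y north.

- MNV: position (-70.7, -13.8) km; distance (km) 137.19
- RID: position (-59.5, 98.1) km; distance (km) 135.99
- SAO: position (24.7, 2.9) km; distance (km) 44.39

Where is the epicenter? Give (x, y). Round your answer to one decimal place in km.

Circle about each station: (x + 70.7)² + (y + 13.8)² = 137.19²; (x + 59.5)² + (y − 98.1)² = 135.99²; (x − 24.7)² + (y − 2.9)² = 44.39².
Subtracting the MNV equation from the RID and SAO equations removes the quadratic terms:
22.4 x + 223.8 y = 8302.75
190.8 x + 33.4 y = 12280.19
Solving the 2×2 system: x ≈ 58.9, y ≈ 31.2 km.

x ≈ 58.9 km, y ≈ 31.2 km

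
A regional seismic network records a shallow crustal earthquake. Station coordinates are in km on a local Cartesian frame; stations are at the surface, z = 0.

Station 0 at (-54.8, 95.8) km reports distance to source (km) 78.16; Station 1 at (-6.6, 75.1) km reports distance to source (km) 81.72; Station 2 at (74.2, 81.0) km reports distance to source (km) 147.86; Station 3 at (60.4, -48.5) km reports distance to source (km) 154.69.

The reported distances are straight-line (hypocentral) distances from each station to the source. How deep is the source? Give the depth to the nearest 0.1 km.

Each station gives a sphere (x−x_i)² + (y−y_i)² + z² = d_i² (stations at z=0).
Subtracting the Station 0 sphere from Station 1 and Station 2: z² cancels, leaving linear equations in x and y:
96.4 x − 41.4 y = -7066.28
258.0 x − 29.6 y = -15867.63
Solving: x ≈ -57.201, y ≈ 37.490 km (keep extra digits for the depth step; rounded: -57.2, 37.5).
Then from the Station 0 sphere: z² = 78.16² − (x + 54.8)² − (y − 95.8)² with x = -57.201, y = 37.490, so z ≈ 51.992 ≈ 52.0 km.
Check against Station 3 (with the unrounded solution): distance 154.68 ≈ 154.69 km. ✓

z ≈ 52.0 km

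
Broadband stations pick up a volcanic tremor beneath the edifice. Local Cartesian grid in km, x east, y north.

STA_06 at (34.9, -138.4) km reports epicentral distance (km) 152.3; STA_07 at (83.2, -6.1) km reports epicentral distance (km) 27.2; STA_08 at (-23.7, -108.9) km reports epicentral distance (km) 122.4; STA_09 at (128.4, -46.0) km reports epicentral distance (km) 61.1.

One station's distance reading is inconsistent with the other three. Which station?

Solve using three stations at a time. Using STA_07, STA_08, STA_09 (subtract circle equations pairwise → linear system) gives (x, y) ≈ (69.5, -29.6).
Distances from that point to each station vs reported:
  STA_06: calculated 114.2 vs reported 152.3 → residual 38.1 km
  STA_07: calculated 27.2 vs reported 27.2 → residual 0.0 km
  STA_08: calculated 122.4 vs reported 122.4 → residual 0.0 km
  STA_09: calculated 61.1 vs reported 61.1 → residual 0.0 km
STA_07, STA_08, STA_09 are mutually consistent (residuals ≈ 0); STA_06 is off by 38.1 km.

STA_06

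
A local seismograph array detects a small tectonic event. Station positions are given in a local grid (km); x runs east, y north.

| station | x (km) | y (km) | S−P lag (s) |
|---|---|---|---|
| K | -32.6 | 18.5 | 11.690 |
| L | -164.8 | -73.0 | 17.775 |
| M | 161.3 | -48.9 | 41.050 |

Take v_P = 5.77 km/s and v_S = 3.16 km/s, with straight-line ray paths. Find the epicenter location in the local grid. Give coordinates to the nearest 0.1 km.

-111.6 km east, 39.2 km north

Distance from S−P lag: d = Δt · v_P v_S / (v_P − v_S) = Δt · (5.77·3.16)/(5.77−3.16) ≈ 6.9859·Δt.
So d_K = 81.67, d_L = 124.17, d_M = 286.77 km.
Circle about each station: (x + 32.6)² + (y − 18.5)² = 81.67²; (x + 164.8)² + (y + 73.0)² = 124.17²; (x − 161.3)² + (y + 48.9)² = 286.77².
Subtracting pairs of circle equations eliminates x²+y² and gives linear equations (the radical axes):
-264.4 x − 183.0 y = 22334.83
387.8 x − 134.8 y = -48563.15
Solving the 2×2 system: x ≈ -111.6, y ≈ 39.2 km.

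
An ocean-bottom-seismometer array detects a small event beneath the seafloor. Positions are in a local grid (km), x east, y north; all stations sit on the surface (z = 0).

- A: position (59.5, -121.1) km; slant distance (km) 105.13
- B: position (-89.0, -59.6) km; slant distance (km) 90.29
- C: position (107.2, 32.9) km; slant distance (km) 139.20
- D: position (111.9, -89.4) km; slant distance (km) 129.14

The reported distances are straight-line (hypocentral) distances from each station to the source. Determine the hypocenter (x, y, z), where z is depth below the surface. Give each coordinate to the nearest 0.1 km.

(-5.2, -43.7, 29.6)

Each station gives a sphere (x−x_i)² + (y−y_i)² + z² = d_i² (stations at z=0).
Subtracting the A sphere from B and C: z² cancels, leaving linear equations in x and y:
-297.0 x + 123.0 y = -3832.27
95.4 x + 308.0 y = -13955.53
Solving: x ≈ -5.195, y ≈ -43.701 km (keep extra digits for the depth step; rounded: -5.2, -43.7).
Then from the A sphere: z² = 105.13² − (x − 59.5)² − (y + 121.1)² with x = -5.195, y = -43.701, so z ≈ 29.602 ≈ 29.6 km.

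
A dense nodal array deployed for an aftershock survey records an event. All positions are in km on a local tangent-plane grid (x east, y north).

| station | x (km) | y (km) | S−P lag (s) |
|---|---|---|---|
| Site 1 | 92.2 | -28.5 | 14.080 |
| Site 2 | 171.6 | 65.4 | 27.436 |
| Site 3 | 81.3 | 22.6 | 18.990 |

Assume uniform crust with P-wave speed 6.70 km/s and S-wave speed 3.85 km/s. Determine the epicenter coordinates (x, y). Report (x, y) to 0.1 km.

Distance from S−P lag: d = Δt · v_P v_S / (v_P − v_S) = Δt · (6.70·3.85)/(6.70−3.85) ≈ 9.0509·Δt.
So d_Site 1 = 127.44, d_Site 2 = 248.32, d_Site 3 = 171.88 km.
Circle about each station: (x − 92.2)² + (y + 28.5)² = 127.44²; (x − 171.6)² + (y − 65.4)² = 248.32²; (x − 81.3)² + (y − 22.6)² = 171.88².
Subtracting pairs of circle equations eliminates x²+y² and gives linear equations (the radical axes):
158.8 x + 187.8 y = -21011.24
-21.8 x + 102.2 y = -15494.42
Solving the 2×2 system: x ≈ 37.5, y ≈ -143.6 km.

37.5 km east, -143.6 km north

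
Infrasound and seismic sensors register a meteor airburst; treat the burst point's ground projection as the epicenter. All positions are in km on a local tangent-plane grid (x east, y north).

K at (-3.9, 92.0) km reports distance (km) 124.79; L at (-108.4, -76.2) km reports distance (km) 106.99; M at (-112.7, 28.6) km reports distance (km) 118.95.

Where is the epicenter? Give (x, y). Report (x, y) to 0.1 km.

Circle about each station: (x + 3.9)² + (y − 92.0)² = 124.79²; (x + 108.4)² + (y + 76.2)² = 106.99²; (x + 112.7)² + (y − 28.6)² = 118.95².
Subtracting pairs of circle equations eliminates x²+y² and gives linear equations (the radical axes):
-209.0 x − 336.4 y = 13203.47
-217.6 x − 126.8 y = 6463.48
Solving the 2×2 system: x ≈ -10.7, y ≈ -32.6 km.

x ≈ -10.7 km, y ≈ -32.6 km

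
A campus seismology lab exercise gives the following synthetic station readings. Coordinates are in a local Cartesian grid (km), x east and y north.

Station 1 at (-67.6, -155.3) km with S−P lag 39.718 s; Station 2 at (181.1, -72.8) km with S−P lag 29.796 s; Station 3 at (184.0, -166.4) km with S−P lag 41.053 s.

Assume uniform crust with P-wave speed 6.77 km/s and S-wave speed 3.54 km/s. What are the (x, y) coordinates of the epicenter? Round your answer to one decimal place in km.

Distance from S−P lag: d = Δt · v_P v_S / (v_P − v_S) = Δt · (6.77·3.54)/(6.77−3.54) ≈ 7.4198·Δt.
So d_Station 1 = 294.70, d_Station 2 = 221.08, d_Station 3 = 304.60 km.
Circle about each station: (x + 67.6)² + (y + 155.3)² = 294.70²; (x − 181.1)² + (y + 72.8)² = 221.08²; (x − 184.0)² + (y + 166.4)² = 304.60².
Subtracting pairs of circle equations eliminates x²+y² and gives linear equations (the radical axes):
497.4 x + 165.0 y = 47380.92
503.2 x − 22.2 y = 26924.04
Solving the 2×2 system: x ≈ 58.4, y ≈ 111.1 km.
Check against Station 1 (with the unrounded x, y): √((x + 67.6)²+(y + 155.3)²) = 294.69 ≈ 294.70 km. ✓

(58.4, 111.1)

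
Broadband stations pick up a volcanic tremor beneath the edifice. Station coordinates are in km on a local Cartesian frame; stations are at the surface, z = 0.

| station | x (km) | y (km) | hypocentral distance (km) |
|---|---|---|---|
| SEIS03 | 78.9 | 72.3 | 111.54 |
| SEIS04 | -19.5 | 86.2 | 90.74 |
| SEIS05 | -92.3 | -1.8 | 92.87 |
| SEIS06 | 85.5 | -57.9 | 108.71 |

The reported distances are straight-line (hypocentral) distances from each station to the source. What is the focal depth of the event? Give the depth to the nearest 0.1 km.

depth ≈ 24.7 km

Each station gives a sphere (x−x_i)² + (y−y_i)² + z² = d_i² (stations at z=0).
Subtracting the SEIS03 sphere from SEIS04 and SEIS05: z² cancels, leaving linear equations in x and y:
-196.8 x + 27.8 y = 565.61
-342.4 x − 148.2 y = 886.36
Solving: x ≈ -2.804, y ≈ 0.497 km (keep extra digits for the depth step; rounded: -2.8, 0.5).
Then from the SEIS03 sphere: z² = 111.54² − (x − 78.9)² − (y − 72.3)² with x = -2.804, y = 0.497, so z ≈ 24.697 ≈ 24.7 km.
Check against SEIS06 (with the unrounded solution): distance 108.71 ≈ 108.71 km. ✓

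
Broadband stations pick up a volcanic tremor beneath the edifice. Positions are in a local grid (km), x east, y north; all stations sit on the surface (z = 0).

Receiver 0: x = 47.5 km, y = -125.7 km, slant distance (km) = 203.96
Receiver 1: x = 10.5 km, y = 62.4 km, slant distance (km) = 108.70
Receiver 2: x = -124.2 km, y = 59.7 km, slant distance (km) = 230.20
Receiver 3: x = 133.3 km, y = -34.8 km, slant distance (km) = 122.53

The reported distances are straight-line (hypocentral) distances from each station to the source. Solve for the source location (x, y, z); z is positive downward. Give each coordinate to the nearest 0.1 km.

Each station gives a sphere (x−x_i)² + (y−y_i)² + z² = d_i² (stations at z=0).
Subtracting the Receiver 0 sphere from Receiver 1 and Receiver 2: z² cancels, leaving linear equations in x and y:
-74.0 x + 376.2 y = 15731.26
-343.4 x + 370.8 y = -10459.37
Solving: x ≈ 96.002, y ≈ 60.700 km (keep extra digits for the depth step; rounded: 96.0, 60.7).
Then from the Receiver 0 sphere: z² = 203.96² − (x − 47.5)² − (y + 125.7)² with x = 96.002, y = 60.700, so z ≈ 67.099 ≈ 67.1 km.

x ≈ 96.0 km, y ≈ 60.7 km, depth ≈ 67.1 km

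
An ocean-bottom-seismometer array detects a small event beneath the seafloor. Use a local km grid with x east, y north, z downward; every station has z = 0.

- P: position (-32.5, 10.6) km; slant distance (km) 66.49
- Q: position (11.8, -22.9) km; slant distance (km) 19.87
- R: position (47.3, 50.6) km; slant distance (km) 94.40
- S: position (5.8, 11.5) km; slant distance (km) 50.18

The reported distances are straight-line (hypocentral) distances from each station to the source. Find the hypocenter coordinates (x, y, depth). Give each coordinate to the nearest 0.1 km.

x ≈ 12.6 km, y ≈ -35.9 km, depth ≈ 15.0 km

Each station gives a sphere (x−x_i)² + (y−y_i)² + z² = d_i² (stations at z=0).
Subtracting the P sphere from Q and R: z² cancels, leaving linear equations in x and y:
88.6 x − 67.0 y = 3521.14
159.6 x + 80.0 y = -861.40
Solving: x ≈ 12.596, y ≈ -35.897 km (keep extra digits for the depth step; rounded: 12.6, -35.9).
Then from the P sphere: z² = 66.49² − (x + 32.5)² − (y − 10.6)² with x = 12.596, y = -35.897, so z ≈ 15.010 ≈ 15.0 km.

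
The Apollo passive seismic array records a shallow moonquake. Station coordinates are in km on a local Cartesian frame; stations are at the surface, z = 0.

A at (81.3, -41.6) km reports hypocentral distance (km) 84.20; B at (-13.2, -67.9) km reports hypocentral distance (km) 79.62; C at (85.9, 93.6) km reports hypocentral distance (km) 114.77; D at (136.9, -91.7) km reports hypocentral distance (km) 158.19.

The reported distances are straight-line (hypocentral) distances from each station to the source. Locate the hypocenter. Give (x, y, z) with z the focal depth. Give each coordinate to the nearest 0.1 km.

x ≈ 13.2 km, y ≈ 5.9 km, depth ≈ 14.0 km

Each station gives a sphere (x−x_i)² + (y−y_i)² + z² = d_i² (stations at z=0).
Subtracting the A sphere from B and C: z² cancels, leaving linear equations in x and y:
-189.0 x − 52.6 y = -2805.30
9.2 x + 270.4 y = 1717.01
Solving: x ≈ 13.201, y ≈ 5.901 km (keep extra digits for the depth step; rounded: 13.2, 5.9).
Then from the A sphere: z² = 84.20² − (x − 81.3)² − (y + 41.6)² with x = 13.201, y = 5.901, so z ≈ 13.994 ≈ 14.0 km.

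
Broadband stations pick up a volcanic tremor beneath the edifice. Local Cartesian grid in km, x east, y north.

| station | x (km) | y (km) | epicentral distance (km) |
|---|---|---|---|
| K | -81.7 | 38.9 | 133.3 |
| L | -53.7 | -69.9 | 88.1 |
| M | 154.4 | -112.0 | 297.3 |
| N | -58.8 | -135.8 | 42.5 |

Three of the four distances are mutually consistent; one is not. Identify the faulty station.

N

Solve using three stations at a time. Using K, L, M (subtract circle equations pairwise → linear system) gives (x, y) ≈ (-141.2, -80.4).
Distances from that point to each station vs reported:
  K: calculated 133.3 vs reported 133.3 → residual 0.0 km
  L: calculated 88.2 vs reported 88.1 → residual 0.1 km
  M: calculated 297.3 vs reported 297.3 → residual 0.0 km
  N: calculated 99.3 vs reported 42.5 → residual 56.8 km
K, L, M are mutually consistent (residuals ≈ 0); N is off by 56.8 km.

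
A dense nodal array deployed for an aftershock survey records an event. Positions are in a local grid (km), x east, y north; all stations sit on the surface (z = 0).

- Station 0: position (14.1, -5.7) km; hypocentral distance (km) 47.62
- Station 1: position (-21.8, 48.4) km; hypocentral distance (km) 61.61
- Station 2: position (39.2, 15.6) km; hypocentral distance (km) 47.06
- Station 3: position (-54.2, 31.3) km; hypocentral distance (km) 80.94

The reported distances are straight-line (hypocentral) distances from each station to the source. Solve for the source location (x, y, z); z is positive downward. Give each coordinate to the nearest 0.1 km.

Each station gives a sphere (x−x_i)² + (y−y_i)² + z² = d_i² (stations at z=0).
Subtracting the Station 0 sphere from Station 1 and Station 2: z² cancels, leaving linear equations in x and y:
-71.8 x + 108.2 y = 1058.37
50.2 x + 42.6 y = 1601.72
Solving: x ≈ 15.102, y ≈ 19.803 km (keep extra digits for the depth step; rounded: 15.1, 19.8).
Then from the Station 0 sphere: z² = 47.62² − (x − 14.1)² − (y + 5.7)² with x = 15.102, y = 19.803, so z ≈ 40.203 ≈ 40.2 km.
Check against Station 3 (with the unrounded solution): distance 80.94 ≈ 80.94 km. ✓

x ≈ 15.1 km, y ≈ 19.8 km, depth ≈ 40.2 km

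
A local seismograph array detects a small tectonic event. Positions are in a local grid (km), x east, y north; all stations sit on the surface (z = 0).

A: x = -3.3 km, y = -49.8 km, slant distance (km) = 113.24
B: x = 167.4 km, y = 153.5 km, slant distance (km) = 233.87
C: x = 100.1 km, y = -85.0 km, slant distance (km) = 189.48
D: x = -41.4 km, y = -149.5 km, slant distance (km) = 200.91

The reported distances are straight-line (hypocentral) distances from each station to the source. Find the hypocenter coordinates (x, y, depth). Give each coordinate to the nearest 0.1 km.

Each station gives a sphere (x−x_i)² + (y−y_i)² + z² = d_i² (stations at z=0).
Subtracting the A sphere from B and C: z² cancels, leaving linear equations in x and y:
341.4 x + 406.6 y = 7222.20
206.8 x − 70.4 y = -8325.29
Solving: x ≈ -26.606, y ≈ 40.102 km (keep extra digits for the depth step; rounded: -26.6, 40.1).
Then from the A sphere: z² = 113.24² − (x + 3.3)² − (y + 49.8)² with x = -26.606, y = 40.102, so z ≈ 64.790 ≈ 64.8 km.
Check against D (with the unrounded solution): distance 200.91 ≈ 200.91 km. ✓

x ≈ -26.6 km, y ≈ 40.1 km, depth ≈ 64.8 km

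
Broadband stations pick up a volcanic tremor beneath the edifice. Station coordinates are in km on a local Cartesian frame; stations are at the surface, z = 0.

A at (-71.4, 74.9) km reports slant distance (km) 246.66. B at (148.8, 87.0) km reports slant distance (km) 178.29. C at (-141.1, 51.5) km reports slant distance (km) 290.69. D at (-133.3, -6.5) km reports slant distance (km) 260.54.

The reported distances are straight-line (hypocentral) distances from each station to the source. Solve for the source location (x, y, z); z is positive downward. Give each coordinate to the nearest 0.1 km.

Each station gives a sphere (x−x_i)² + (y−y_i)² + z² = d_i² (stations at z=0).
Subtracting the A sphere from B and C: z² cancels, leaving linear equations in x and y:
440.4 x + 24.2 y = 48056.30
-139.4 x − 46.8 y = -11806.03
Solving: x ≈ 113.900, y ≈ -87.002 km (keep extra digits for the depth step; rounded: 113.9, -87.0).
Then from the A sphere: z² = 246.66² − (x + 71.4)² − (y − 74.9)² with x = 113.900, y = -87.002, so z ≈ 17.112 ≈ 17.1 km.
Check against D (with the unrounded solution): distance 260.54 ≈ 260.54 km. ✓

(113.9, -87.0, 17.1)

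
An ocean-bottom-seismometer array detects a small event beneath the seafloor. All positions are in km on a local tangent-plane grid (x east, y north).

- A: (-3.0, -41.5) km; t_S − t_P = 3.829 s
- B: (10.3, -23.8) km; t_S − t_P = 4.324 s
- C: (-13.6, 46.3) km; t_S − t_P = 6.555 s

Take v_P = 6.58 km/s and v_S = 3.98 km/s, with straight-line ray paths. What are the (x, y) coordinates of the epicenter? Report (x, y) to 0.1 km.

Distance from S−P lag: d = Δt · v_P v_S / (v_P − v_S) = Δt · (6.58·3.98)/(6.58−3.98) ≈ 10.0725·Δt.
So d_A = 38.57, d_B = 43.55, d_C = 66.02 km.
Circle about each station: (x + 3.0)² + (y + 41.5)² = 38.57²; (x − 10.3)² + (y + 23.8)² = 43.55²; (x + 13.6)² + (y − 46.3)² = 66.02².
Subtracting the A equation from the B and C equations removes the quadratic terms:
26.6 x + 35.4 y = -1467.68
-21.2 x + 175.6 y = -2273.60
Solving the 2×2 system: x ≈ -32.7, y ≈ -16.9 km.
Check against A (with the unrounded x, y): √((x + 3.0)²+(y + 41.5)²) = 38.56 ≈ 38.57 km. ✓

-32.7 km east, -16.9 km north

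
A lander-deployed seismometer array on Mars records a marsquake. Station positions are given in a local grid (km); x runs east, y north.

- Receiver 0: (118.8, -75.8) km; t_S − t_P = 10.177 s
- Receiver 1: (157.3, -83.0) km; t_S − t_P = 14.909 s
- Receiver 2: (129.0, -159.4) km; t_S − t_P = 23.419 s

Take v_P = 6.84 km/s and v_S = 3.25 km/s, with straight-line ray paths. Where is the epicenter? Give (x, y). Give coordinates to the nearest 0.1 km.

Distance from S−P lag: d = Δt · v_P v_S / (v_P − v_S) = Δt · (6.84·3.25)/(6.84−3.25) ≈ 6.1922·Δt.
So d_Receiver 0 = 63.02, d_Receiver 1 = 92.32, d_Receiver 2 = 145.02 km.
Circle about each station: (x − 118.8)² + (y + 75.8)² = 63.02²; (x − 157.3)² + (y + 83.0)² = 92.32²; (x − 129.0)² + (y + 159.4)² = 145.02².
Subtracting the Receiver 0 equation from the Receiver 1 and Receiver 2 equations removes the quadratic terms:
77.0 x − 14.4 y = 7221.75
20.4 x − 167.2 y = 5131.00
Solving the 2×2 system: x ≈ 90.1, y ≈ -19.7 km.

x ≈ 90.1 km, y ≈ -19.7 km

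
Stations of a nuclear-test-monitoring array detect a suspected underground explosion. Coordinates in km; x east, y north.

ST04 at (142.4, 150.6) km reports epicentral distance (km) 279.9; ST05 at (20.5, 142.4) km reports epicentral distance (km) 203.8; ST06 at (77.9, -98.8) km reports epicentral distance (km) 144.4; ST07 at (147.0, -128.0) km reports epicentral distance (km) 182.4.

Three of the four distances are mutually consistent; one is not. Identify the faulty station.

Solve using three stations at a time. Using ST04, ST05, ST06 (subtract circle equations pairwise → linear system) gives (x, y) ≈ (-56.6, -46.2).
Distances from that point to each station vs reported:
  ST04: calculated 279.9 vs reported 279.9 → residual 0.0 km
  ST05: calculated 203.8 vs reported 203.8 → residual 0.0 km
  ST06: calculated 144.4 vs reported 144.4 → residual 0.0 km
  ST07: calculated 219.4 vs reported 182.4 → residual 37.0 km
ST04, ST05, ST06 are mutually consistent (residuals ≈ 0); ST07 is off by 37.0 km.

ST07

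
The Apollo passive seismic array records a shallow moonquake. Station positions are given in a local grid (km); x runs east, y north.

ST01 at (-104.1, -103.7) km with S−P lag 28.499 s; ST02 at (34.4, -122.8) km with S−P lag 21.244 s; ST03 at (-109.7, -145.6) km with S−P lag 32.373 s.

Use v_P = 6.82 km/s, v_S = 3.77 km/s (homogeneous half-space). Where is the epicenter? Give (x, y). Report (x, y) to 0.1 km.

Distance from S−P lag: d = Δt · v_P v_S / (v_P − v_S) = Δt · (6.82·3.77)/(6.82−3.77) ≈ 8.4300·Δt.
So d_ST01 = 240.25, d_ST02 = 179.09, d_ST03 = 272.90 km.
Circle about each station: (x + 104.1)² + (y + 103.7)² = 240.25²; (x − 34.4)² + (y + 122.8)² = 179.09²; (x + 109.7)² + (y + 145.6)² = 272.90².
Subtracting the ST01 equation from the ST02 and ST03 equations removes the quadratic terms:
277.0 x − 38.2 y = 20319.53
-11.2 x − 83.8 y = -5111.40
Solving the 2×2 system: x ≈ 80.3, y ≈ 50.3 km.

x ≈ 80.3 km, y ≈ 50.3 km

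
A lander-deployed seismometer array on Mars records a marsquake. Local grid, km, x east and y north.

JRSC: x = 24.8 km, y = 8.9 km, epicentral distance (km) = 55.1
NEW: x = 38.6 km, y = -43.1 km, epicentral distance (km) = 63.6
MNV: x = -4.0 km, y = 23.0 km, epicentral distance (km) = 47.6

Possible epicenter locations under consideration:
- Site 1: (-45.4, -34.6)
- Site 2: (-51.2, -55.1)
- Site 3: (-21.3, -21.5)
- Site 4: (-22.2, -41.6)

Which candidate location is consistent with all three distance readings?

For each candidate, compare |candidate − station| to the reported distance:
Site 1: residuals JRSC 27.5, NEW 20.8, MNV 23.3 → max 27.5 km
Site 2: residuals JRSC 44.3, NEW 27.0, MNV 43.7 → max 44.3 km
Site 3: residuals JRSC 0.1, NEW 0.1, MNV 0.1 → max 0.1 km
Site 4: residuals JRSC 13.9, NEW 2.8, MNV 19.5 → max 19.5 km
Only Site 3 has all residuals ≈ 0.

Site 3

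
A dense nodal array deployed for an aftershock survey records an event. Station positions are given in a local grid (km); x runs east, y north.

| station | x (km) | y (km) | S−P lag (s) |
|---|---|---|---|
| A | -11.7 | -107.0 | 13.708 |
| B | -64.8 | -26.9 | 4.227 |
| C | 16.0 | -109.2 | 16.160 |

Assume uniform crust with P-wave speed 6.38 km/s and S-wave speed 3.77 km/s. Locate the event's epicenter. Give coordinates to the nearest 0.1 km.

(-103.1, -19.8)

Distance from S−P lag: d = Δt · v_P v_S / (v_P − v_S) = Δt · (6.38·3.77)/(6.38−3.77) ≈ 9.2156·Δt.
So d_A = 126.33, d_B = 38.95, d_C = 148.92 km.
Circle about each station: (x + 11.7)² + (y + 107.0)² = 126.33²; (x + 64.8)² + (y + 26.9)² = 38.95²; (x − 16.0)² + (y + 109.2)² = 148.92².
Subtracting the A equation from the B and C equations removes the quadratic terms:
-106.2 x + 160.2 y = 7778.93
55.4 x − 4.4 y = -5623.15
Solving the 2×2 system: x ≈ -103.1, y ≈ -19.8 km.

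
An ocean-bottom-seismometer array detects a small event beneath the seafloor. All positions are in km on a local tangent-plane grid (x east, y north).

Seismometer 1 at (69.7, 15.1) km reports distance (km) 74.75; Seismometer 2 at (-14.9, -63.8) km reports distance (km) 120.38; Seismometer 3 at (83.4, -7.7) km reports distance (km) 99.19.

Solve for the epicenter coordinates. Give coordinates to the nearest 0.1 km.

(6.3, 54.7)

Circle about each station: (x − 69.7)² + (y − 15.1)² = 74.75²; (x + 14.9)² + (y + 63.8)² = 120.38²; (x − 83.4)² + (y + 7.7)² = 99.19².
Subtracting the Seismometer 1 equation from the Seismometer 2 and Seismometer 3 equations removes the quadratic terms:
-169.2 x − 157.8 y = -9697.43
27.4 x − 45.6 y = -2322.34
Solving the 2×2 system: x ≈ 6.3, y ≈ 54.7 km.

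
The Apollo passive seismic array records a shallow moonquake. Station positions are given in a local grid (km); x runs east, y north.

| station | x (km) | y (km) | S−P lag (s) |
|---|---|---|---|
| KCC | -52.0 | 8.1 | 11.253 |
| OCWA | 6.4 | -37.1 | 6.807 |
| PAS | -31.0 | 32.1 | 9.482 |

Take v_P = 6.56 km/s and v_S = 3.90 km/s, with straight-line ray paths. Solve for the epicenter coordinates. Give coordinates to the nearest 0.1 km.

x ≈ 56.2 km, y ≈ 5.4 km

Distance from S−P lag: d = Δt · v_P v_S / (v_P − v_S) = Δt · (6.56·3.90)/(6.56−3.90) ≈ 9.6180·Δt.
So d_KCC = 108.23, d_OCWA = 65.47, d_PAS = 91.20 km.
Circle about each station: (x + 52.0)² + (y − 8.1)² = 108.23²; (x − 6.4)² + (y + 37.1)² = 65.47²; (x + 31.0)² + (y − 32.1)² = 91.20².
Subtracting pairs of circle equations eliminates x²+y² and gives linear equations (the radical axes):
116.8 x − 90.4 y = 6075.17
42.0 x + 48.0 y = 2618.09
Solving the 2×2 system: x ≈ 56.2, y ≈ 5.4 km.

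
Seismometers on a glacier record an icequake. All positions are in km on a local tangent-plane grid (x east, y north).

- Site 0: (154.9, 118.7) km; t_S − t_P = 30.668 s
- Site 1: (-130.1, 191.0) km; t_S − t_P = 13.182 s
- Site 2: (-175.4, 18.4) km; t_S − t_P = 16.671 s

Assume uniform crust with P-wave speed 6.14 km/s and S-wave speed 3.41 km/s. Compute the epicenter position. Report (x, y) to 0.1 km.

Distance from S−P lag: d = Δt · v_P v_S / (v_P − v_S) = Δt · (6.14·3.41)/(6.14−3.41) ≈ 7.6694·Δt.
So d_Site 0 = 235.20, d_Site 1 = 101.10, d_Site 2 = 127.86 km.
Circle about each station: (x − 154.9)² + (y − 118.7)² = 235.20²; (x + 130.1)² + (y − 191.0)² = 101.10²; (x + 175.4)² + (y − 18.4)² = 127.86².
Subtracting pairs of circle equations eliminates x²+y² and gives linear equations (the radical axes):
-570.0 x + 144.6 y = 60421.14
-660.6 x − 200.6 y = 31990.88
Solving the 2×2 system: x ≈ -79.8, y ≈ 103.3 km.
Check against Site 0 (with the unrounded x, y): √((x − 154.9)²+(y − 118.7)²) = 235.20 ≈ 235.20 km. ✓

(-79.8, 103.3)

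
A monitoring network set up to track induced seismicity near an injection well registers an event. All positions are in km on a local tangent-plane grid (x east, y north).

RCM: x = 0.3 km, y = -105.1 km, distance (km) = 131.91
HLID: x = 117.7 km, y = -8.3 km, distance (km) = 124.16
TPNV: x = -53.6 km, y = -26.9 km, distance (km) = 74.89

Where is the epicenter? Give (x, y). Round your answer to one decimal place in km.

Circle about each station: (x − 0.3)² + (y + 105.1)² = 131.91²; (x − 117.7)² + (y + 8.3)² = 124.16²; (x + 53.6)² + (y + 26.9)² = 74.89².
Subtracting pairs of circle equations eliminates x²+y² and gives linear equations (the radical axes):
234.8 x + 193.6 y = 4860.62
-107.8 x + 156.4 y = 4342.21
Solving the 2×2 system: x ≈ -1.4, y ≈ 26.8 km.
Check against RCM (with the unrounded x, y): √((x − 0.3)²+(y + 105.1)²) = 131.91 ≈ 131.91 km. ✓

x ≈ -1.4 km, y ≈ 26.8 km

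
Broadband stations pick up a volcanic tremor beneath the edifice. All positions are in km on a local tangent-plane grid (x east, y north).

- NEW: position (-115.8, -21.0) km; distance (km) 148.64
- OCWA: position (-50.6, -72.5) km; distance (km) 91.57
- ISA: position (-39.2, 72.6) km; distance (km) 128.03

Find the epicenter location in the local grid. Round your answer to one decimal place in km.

32.3 km east, -33.6 km north

Circle about each station: (x + 115.8)² + (y + 21.0)² = 148.64²; (x + 50.6)² + (y + 72.5)² = 91.57²; (x + 39.2)² + (y − 72.6)² = 128.03².
Subtracting the NEW equation from the OCWA and ISA equations removes the quadratic terms:
130.4 x − 103.0 y = 7674.75
153.2 x + 187.2 y = -1341.07
Solving the 2×2 system: x ≈ 32.3, y ≈ -33.6 km.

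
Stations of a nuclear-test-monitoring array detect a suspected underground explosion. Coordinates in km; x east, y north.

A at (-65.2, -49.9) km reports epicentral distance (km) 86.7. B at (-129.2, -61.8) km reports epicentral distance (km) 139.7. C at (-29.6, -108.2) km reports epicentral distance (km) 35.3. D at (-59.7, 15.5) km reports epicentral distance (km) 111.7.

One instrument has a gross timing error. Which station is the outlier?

Solve using three stations at a time. Using A, B, C (subtract circle equations pairwise → linear system) gives (x, y) ≈ (4.9, -100.9).
Distances from that point to each station vs reported:
  A: calculated 86.7 vs reported 86.7 → residual 0.0 km
  B: calculated 139.7 vs reported 139.7 → residual 0.0 km
  C: calculated 35.3 vs reported 35.3 → residual 0.0 km
  D: calculated 133.1 vs reported 111.7 → residual 21.4 km
A, B, C are mutually consistent (residuals ≈ 0); D is off by 21.4 km.

D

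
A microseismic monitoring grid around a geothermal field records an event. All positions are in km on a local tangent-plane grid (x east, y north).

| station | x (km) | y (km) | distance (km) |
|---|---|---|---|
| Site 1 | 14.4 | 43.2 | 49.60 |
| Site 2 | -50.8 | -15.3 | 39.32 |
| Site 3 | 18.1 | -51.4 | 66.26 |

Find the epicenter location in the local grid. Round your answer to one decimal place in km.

x ≈ -17.0 km, y ≈ 4.8 km

Circle about each station: (x − 14.4)² + (y − 43.2)² = 49.60²; (x + 50.8)² + (y + 15.3)² = 39.32²; (x − 18.1)² + (y + 51.4)² = 66.26².
Subtracting the Site 1 equation from the Site 2 and Site 3 equations removes the quadratic terms:
-130.4 x − 117.0 y = 1655.23
7.4 x − 189.2 y = -1034.26
Solving the 2×2 system: x ≈ -17.0, y ≈ 4.8 km.
Check against Site 1 (with the unrounded x, y): √((x − 14.4)²+(y − 43.2)²) = 49.60 ≈ 49.60 km. ✓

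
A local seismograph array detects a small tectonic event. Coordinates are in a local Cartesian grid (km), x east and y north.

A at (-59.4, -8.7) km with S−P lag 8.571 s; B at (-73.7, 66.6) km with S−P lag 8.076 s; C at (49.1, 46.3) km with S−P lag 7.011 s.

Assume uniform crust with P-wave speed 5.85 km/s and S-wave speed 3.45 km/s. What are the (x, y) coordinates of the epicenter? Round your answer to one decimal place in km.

(-9.8, 43.6)

Distance from S−P lag: d = Δt · v_P v_S / (v_P − v_S) = Δt · (5.85·3.45)/(5.85−3.45) ≈ 8.4094·Δt.
So d_A = 72.08, d_B = 67.91, d_C = 58.96 km.
Circle about each station: (x + 59.4)² + (y + 8.7)² = 72.08²; (x + 73.7)² + (y − 66.6)² = 67.91²; (x − 49.1)² + (y − 46.3)² = 58.96².
Subtracting the A equation from the B and C equations removes the quadratic terms:
-28.6 x + 150.6 y = 6846.96
217.0 x + 110.0 y = 2669.69
Solving the 2×2 system: x ≈ -9.8, y ≈ 43.6 km.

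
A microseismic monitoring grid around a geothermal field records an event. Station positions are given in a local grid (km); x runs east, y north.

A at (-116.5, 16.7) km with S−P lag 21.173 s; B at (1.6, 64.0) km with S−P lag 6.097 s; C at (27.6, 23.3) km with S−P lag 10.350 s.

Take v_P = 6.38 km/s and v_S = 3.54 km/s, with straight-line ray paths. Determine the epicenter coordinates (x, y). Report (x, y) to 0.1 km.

26.5 km east, 105.6 km north

Distance from S−P lag: d = Δt · v_P v_S / (v_P − v_S) = Δt · (6.38·3.54)/(6.38−3.54) ≈ 7.9525·Δt.
So d_A = 168.38, d_B = 48.49, d_C = 82.31 km.
Circle about each station: (x + 116.5)² + (y − 16.7)² = 168.38²; (x − 1.6)² + (y − 64.0)² = 48.49²; (x − 27.6)² + (y − 23.3)² = 82.31².
Subtracting the A equation from the B and C equations removes the quadratic terms:
236.2 x + 94.6 y = 16247.96
288.2 x + 13.2 y = 9030.40
Solving the 2×2 system: x ≈ 26.5, y ≈ 105.6 km.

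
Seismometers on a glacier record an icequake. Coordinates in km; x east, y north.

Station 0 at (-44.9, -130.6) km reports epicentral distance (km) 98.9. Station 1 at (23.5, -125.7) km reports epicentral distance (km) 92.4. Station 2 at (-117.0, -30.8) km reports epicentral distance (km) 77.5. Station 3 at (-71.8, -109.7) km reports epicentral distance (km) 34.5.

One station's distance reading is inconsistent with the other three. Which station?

Solve using three stations at a time. Using Station 1, Station 2, Station 3 (subtract circle equations pairwise → linear system) gives (x, y) ≈ (-56.2, -78.9).
Distances from that point to each station vs reported:
  Station 0: calculated 52.9 vs reported 98.9 → residual 46.0 km
  Station 1: calculated 92.4 vs reported 92.4 → residual 0.0 km
  Station 2: calculated 77.5 vs reported 77.5 → residual 0.0 km
  Station 3: calculated 34.6 vs reported 34.5 → residual 0.1 km
Station 1, Station 2, Station 3 are mutually consistent (residuals ≈ 0); Station 0 is off by 46.0 km.

Station 0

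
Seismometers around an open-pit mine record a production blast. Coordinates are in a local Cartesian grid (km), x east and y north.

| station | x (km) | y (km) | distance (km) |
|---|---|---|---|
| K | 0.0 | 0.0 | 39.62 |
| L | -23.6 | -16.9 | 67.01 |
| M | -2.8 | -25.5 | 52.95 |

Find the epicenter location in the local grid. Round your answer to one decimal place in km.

Circle about each station: x² + y² = 39.62²; (x + 23.6)² + (y + 16.9)² = 67.01²; (x + 2.8)² + (y + 25.5)² = 52.95².
Subtracting the K equation from the L and M equations removes the quadratic terms:
-47.2 x − 33.8 y = -2078.03
-5.6 x − 51.0 y = -575.87
Solving the 2×2 system: x ≈ 39.0, y ≈ 7.0 km.
Check against K (with the unrounded x, y): √(x²+y²) = 39.63 ≈ 39.62 km. ✓

x ≈ 39.0 km, y ≈ 7.0 km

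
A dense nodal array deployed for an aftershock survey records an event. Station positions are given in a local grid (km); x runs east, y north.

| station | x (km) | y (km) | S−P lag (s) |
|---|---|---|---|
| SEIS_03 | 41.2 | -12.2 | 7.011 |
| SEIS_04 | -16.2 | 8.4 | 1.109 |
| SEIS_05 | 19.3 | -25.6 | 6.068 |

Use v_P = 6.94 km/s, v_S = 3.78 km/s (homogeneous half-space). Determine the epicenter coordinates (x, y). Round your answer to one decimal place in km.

Distance from S−P lag: d = Δt · v_P v_S / (v_P − v_S) = Δt · (6.94·3.78)/(6.94−3.78) ≈ 8.3016·Δt.
So d_SEIS_03 = 58.20, d_SEIS_04 = 9.21, d_SEIS_05 = 50.37 km.
Circle about each station: (x − 41.2)² + (y + 12.2)² = 58.20²; (x + 16.2)² + (y − 8.4)² = 9.21²; (x − 19.3)² + (y + 25.6)² = 50.37².
Subtracting pairs of circle equations eliminates x²+y² and gives linear equations (the radical axes):
-114.8 x + 41.2 y = 1789.14
-43.8 x − 26.8 y = 31.67
Solving the 2×2 system: x ≈ -10.1, y ≈ 15.3 km.

x ≈ -10.1 km, y ≈ 15.3 km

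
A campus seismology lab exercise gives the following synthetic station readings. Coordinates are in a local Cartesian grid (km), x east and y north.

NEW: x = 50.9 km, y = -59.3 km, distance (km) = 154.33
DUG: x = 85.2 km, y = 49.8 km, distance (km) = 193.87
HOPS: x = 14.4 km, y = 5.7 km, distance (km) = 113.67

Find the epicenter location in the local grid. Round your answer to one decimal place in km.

Circle about each station: (x − 50.9)² + (y + 59.3)² = 154.33²; (x − 85.2)² + (y − 49.8)² = 193.87²; (x − 14.4)² + (y − 5.7)² = 113.67².
Subtracting pairs of circle equations eliminates x²+y² and gives linear equations (the radical axes):
68.6 x + 218.2 y = -10136.05
-73.0 x + 130.0 y = 5029.43
Solving the 2×2 system: x ≈ -97.2, y ≈ -15.9 km.
Check against NEW (with the unrounded x, y): √((x − 50.9)²+(y + 59.3)²) = 154.33 ≈ 154.33 km. ✓

x ≈ -97.2 km, y ≈ -15.9 km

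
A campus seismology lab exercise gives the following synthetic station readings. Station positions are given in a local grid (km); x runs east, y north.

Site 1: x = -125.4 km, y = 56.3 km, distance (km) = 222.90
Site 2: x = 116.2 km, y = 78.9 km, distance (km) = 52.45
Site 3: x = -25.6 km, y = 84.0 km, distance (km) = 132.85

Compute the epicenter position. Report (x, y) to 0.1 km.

(96.0, 30.5)

Circle about each station: (x + 125.4)² + (y − 56.3)² = 222.90²; (x − 116.2)² + (y − 78.9)² = 52.45²; (x + 25.6)² + (y − 84.0)² = 132.85².
Subtracting the Site 1 equation from the Site 2 and Site 3 equations removes the quadratic terms:
483.2 x + 45.2 y = 47766.21
199.6 x + 55.4 y = 20851.80
Solving the 2×2 system: x ≈ 96.0, y ≈ 30.5 km.
Check against Site 1 (with the unrounded x, y): √((x + 125.4)²+(y − 56.3)²) = 222.90 ≈ 222.90 km. ✓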